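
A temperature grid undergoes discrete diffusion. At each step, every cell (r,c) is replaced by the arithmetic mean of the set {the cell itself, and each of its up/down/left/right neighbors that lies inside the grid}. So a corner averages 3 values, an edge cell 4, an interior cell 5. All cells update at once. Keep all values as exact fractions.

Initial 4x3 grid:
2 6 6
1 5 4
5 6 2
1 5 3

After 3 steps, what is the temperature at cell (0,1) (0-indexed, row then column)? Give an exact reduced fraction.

Step 1: cell (0,1) = 19/4
Step 2: cell (0,1) = 1049/240
Step 3: cell (0,1) = 12287/2880
Full grid after step 3:
  307/80 12287/2880 9779/2160
  181/48 983/240 157/36
  2641/720 1577/400 719/180
  7981/2160 3589/960 8231/2160

Answer: 12287/2880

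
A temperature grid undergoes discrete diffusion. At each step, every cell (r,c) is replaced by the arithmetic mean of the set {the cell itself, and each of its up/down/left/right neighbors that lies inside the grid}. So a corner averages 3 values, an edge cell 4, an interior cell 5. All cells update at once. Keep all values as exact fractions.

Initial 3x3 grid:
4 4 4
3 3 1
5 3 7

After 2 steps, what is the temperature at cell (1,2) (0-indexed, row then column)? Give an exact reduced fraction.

Step 1: cell (1,2) = 15/4
Step 2: cell (1,2) = 793/240
Full grid after step 2:
  67/18 793/240 7/2
  833/240 371/100 793/240
  143/36 439/120 143/36

Answer: 793/240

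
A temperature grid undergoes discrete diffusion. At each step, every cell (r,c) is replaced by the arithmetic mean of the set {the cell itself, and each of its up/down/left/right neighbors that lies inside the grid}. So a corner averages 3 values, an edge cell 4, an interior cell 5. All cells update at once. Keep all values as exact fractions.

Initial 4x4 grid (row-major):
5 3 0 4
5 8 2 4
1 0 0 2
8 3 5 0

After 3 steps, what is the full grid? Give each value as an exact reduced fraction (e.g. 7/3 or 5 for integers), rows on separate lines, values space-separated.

After step 1:
  13/3 4 9/4 8/3
  19/4 18/5 14/5 3
  7/2 12/5 9/5 3/2
  4 4 2 7/3
After step 2:
  157/36 851/240 703/240 95/36
  971/240 351/100 269/100 299/120
  293/80 153/50 21/10 259/120
  23/6 31/10 38/15 35/18
After step 3:
  4303/1080 25823/7200 21247/7200 5803/2160
  28043/7200 10111/3000 3293/1200 8981/3600
  8761/2400 6173/2000 301/120 313/144
  2543/720 1879/600 871/360 2389/1080

Answer: 4303/1080 25823/7200 21247/7200 5803/2160
28043/7200 10111/3000 3293/1200 8981/3600
8761/2400 6173/2000 301/120 313/144
2543/720 1879/600 871/360 2389/1080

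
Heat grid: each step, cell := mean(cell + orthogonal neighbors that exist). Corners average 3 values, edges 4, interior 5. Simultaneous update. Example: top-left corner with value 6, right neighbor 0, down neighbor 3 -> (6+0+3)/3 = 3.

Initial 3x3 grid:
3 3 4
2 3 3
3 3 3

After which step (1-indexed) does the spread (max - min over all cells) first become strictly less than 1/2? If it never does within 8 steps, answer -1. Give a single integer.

Step 1: max=10/3, min=8/3, spread=2/3
Step 2: max=59/18, min=653/240, spread=401/720
Step 3: max=3379/1080, min=6043/2160, spread=143/432
  -> spread < 1/2 first at step 3
Step 4: max=200723/64800, min=371321/129600, spread=1205/5184
Step 5: max=11853031/3888000, min=22437187/7776000, spread=10151/62208
Step 6: max=706633007/233280000, min=1359817889/466560000, spread=85517/746496
Step 7: max=42119195179/13996800000, min=81987043483/27993600000, spread=720431/8957952
Step 8: max=2518041044363/839808000000, min=4941250510601/1679616000000, spread=6069221/107495424

Answer: 3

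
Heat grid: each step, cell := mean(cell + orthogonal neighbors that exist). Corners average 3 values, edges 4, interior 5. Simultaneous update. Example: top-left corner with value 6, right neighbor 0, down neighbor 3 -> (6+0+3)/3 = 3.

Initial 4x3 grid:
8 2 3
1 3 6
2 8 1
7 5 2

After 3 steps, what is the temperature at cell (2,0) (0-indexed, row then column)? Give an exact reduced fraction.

Answer: 15599/3600

Derivation:
Step 1: cell (2,0) = 9/2
Step 2: cell (2,0) = 247/60
Step 3: cell (2,0) = 15599/3600
Full grid after step 3:
  413/108 6707/1800 811/216
  13919/3600 11797/3000 13169/3600
  15599/3600 2983/750 14249/3600
  4739/1080 31673/7200 1061/270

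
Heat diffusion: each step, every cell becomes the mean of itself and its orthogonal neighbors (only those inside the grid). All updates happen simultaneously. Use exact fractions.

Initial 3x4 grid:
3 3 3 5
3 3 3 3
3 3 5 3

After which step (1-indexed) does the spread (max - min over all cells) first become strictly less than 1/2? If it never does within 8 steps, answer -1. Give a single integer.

Step 1: max=11/3, min=3, spread=2/3
Step 2: max=427/120, min=3, spread=67/120
Step 3: max=3827/1080, min=73/24, spread=271/540
Step 4: max=226399/64800, min=3721/1200, spread=5093/12960
  -> spread < 1/2 first at step 4
Step 5: max=13475501/3888000, min=338611/108000, spread=257101/777600
Step 6: max=801493999/233280000, min=10267967/3240000, spread=497603/1866240
Step 7: max=47784437141/13996800000, min=103446113/32400000, spread=123828653/559872000
Step 8: max=2850565884319/839808000000, min=9370295413/2916000000, spread=1215366443/6718464000

Answer: 4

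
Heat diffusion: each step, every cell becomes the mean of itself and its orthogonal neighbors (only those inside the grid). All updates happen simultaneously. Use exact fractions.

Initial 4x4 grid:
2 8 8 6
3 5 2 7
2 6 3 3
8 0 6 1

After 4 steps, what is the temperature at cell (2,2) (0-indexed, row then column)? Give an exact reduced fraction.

Answer: 361939/90000

Derivation:
Step 1: cell (2,2) = 4
Step 2: cell (2,2) = 91/25
Step 3: cell (2,2) = 2447/600
Step 4: cell (2,2) = 361939/90000
Full grid after step 4:
  29579/6480 1060103/216000 74801/14400 114731/21600
  942443/216000 16081/3600 95123/20000 17213/3600
  861227/216000 5953/1440 361939/90000 44299/10800
  51499/12960 409621/108000 81557/21600 118141/32400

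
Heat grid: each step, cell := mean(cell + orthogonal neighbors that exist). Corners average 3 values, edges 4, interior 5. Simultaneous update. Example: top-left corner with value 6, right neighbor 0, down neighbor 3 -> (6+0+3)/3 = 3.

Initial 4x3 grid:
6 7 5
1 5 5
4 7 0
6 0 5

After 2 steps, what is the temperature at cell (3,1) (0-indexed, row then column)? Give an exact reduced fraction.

Answer: 127/40

Derivation:
Step 1: cell (3,1) = 9/2
Step 2: cell (3,1) = 127/40
Full grid after step 2:
  173/36 253/48 91/18
  109/24 217/50 14/3
  451/120 429/100 193/60
  37/9 127/40 125/36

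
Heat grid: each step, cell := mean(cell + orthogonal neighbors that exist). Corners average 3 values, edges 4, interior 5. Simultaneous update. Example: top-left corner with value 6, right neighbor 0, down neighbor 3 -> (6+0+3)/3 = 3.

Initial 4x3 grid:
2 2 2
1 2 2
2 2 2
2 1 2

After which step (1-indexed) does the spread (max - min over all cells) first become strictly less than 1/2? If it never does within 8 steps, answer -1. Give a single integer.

Answer: 1

Derivation:
Step 1: max=2, min=5/3, spread=1/3
  -> spread < 1/2 first at step 1
Step 2: max=2, min=413/240, spread=67/240
Step 3: max=349/180, min=3733/2160, spread=91/432
Step 4: max=10343/5400, min=226877/129600, spread=4271/25920
Step 5: max=22711/12000, min=13723003/7776000, spread=39749/311040
Step 6: max=4563581/2430000, min=829221977/466560000, spread=1879423/18662400
Step 7: max=1088520041/583200000, min=50029288843/27993600000, spread=3551477/44789760
Step 8: max=5417848787/2916000000, min=3014876923937/1679616000000, spread=846431819/13436928000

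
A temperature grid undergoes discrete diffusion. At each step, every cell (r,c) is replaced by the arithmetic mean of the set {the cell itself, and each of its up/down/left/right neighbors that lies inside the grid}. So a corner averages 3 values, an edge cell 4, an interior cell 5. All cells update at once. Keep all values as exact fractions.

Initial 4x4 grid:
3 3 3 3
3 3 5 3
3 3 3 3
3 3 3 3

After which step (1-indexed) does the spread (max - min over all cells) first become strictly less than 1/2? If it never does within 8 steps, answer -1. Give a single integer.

Answer: 2

Derivation:
Step 1: max=7/2, min=3, spread=1/2
Step 2: max=86/25, min=3, spread=11/25
  -> spread < 1/2 first at step 2
Step 3: max=3967/1200, min=3, spread=367/1200
Step 4: max=17771/5400, min=913/300, spread=1337/5400
Step 5: max=527669/162000, min=27469/9000, spread=33227/162000
Step 6: max=15794327/4860000, min=166049/54000, spread=849917/4860000
Step 7: max=471114347/145800000, min=2498533/810000, spread=21378407/145800000
Step 8: max=14088462371/4374000000, min=752688343/243000000, spread=540072197/4374000000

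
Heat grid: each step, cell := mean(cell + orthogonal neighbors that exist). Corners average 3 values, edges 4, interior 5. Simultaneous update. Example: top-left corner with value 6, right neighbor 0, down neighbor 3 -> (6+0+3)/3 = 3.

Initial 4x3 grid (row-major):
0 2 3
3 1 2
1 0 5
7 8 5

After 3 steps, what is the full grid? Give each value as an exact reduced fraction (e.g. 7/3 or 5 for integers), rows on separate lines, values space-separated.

Answer: 1823/1080 4477/2400 4601/2160
7553/3600 4441/2000 18581/7200
5549/1800 20033/6000 2769/800
221/54 7619/1800 211/48

Derivation:
After step 1:
  5/3 3/2 7/3
  5/4 8/5 11/4
  11/4 3 3
  16/3 5 6
After step 2:
  53/36 71/40 79/36
  109/60 101/50 581/240
  37/12 307/100 59/16
  157/36 29/6 14/3
After step 3:
  1823/1080 4477/2400 4601/2160
  7553/3600 4441/2000 18581/7200
  5549/1800 20033/6000 2769/800
  221/54 7619/1800 211/48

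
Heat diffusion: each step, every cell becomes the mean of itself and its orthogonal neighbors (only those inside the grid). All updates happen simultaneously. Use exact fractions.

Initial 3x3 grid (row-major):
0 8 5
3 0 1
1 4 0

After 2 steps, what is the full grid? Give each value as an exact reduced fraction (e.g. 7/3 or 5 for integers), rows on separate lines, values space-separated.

After step 1:
  11/3 13/4 14/3
  1 16/5 3/2
  8/3 5/4 5/3
After step 2:
  95/36 887/240 113/36
  79/30 51/25 331/120
  59/36 527/240 53/36

Answer: 95/36 887/240 113/36
79/30 51/25 331/120
59/36 527/240 53/36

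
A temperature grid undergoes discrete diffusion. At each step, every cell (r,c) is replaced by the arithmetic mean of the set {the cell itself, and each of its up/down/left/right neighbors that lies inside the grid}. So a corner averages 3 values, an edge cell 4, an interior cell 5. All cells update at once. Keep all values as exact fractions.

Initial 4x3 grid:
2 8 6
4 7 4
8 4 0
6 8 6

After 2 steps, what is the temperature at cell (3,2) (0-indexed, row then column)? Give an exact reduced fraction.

Step 1: cell (3,2) = 14/3
Step 2: cell (3,2) = 85/18
Full grid after step 2:
  47/9 1309/240 16/3
  1249/240 521/100 383/80
  1409/240 129/25 1069/240
  113/18 117/20 85/18

Answer: 85/18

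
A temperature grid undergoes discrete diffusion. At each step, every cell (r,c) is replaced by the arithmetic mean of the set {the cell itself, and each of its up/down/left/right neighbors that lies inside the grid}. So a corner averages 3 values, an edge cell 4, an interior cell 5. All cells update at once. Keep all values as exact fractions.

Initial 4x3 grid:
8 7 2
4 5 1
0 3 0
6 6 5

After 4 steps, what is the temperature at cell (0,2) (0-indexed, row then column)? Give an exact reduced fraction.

Step 1: cell (0,2) = 10/3
Step 2: cell (0,2) = 65/18
Step 3: cell (0,2) = 1627/432
Step 4: cell (0,2) = 61337/16200
Full grid after step 4:
  291923/64800 1821767/432000 61337/16200
  456403/108000 345419/90000 757181/216000
  139231/36000 653263/180000 715261/216000
  41393/10800 195169/54000 223033/64800

Answer: 61337/16200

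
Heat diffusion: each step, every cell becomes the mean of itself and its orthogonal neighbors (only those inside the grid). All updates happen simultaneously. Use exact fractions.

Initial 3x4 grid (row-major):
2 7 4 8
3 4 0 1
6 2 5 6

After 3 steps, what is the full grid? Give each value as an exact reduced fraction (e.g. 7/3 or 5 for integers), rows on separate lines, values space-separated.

After step 1:
  4 17/4 19/4 13/3
  15/4 16/5 14/5 15/4
  11/3 17/4 13/4 4
After step 2:
  4 81/20 121/30 77/18
  877/240 73/20 71/20 893/240
  35/9 431/120 143/40 11/3
After step 3:
  2809/720 59/15 179/45 8663/2160
  10939/2880 4439/1200 4447/1200 2191/576
  8017/2160 2647/720 863/240 877/240

Answer: 2809/720 59/15 179/45 8663/2160
10939/2880 4439/1200 4447/1200 2191/576
8017/2160 2647/720 863/240 877/240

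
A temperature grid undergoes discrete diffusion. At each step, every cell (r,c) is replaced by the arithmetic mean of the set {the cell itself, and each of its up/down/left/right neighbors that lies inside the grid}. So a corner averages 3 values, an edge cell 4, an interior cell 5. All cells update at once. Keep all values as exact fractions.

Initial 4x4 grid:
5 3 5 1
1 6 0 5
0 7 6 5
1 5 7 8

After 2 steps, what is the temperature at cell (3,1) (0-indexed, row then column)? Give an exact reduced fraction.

Step 1: cell (3,1) = 5
Step 2: cell (3,1) = 183/40
Full grid after step 2:
  43/12 67/20 113/30 26/9
  233/80 407/100 89/25 1009/240
  241/80 409/100 267/50 245/48
  37/12 183/40 139/24 115/18

Answer: 183/40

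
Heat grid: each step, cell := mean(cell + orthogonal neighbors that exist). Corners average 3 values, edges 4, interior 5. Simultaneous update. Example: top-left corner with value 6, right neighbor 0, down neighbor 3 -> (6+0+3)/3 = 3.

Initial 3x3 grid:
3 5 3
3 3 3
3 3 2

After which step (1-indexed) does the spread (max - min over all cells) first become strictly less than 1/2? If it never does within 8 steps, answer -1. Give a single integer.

Answer: 3

Derivation:
Step 1: max=11/3, min=8/3, spread=1
Step 2: max=427/120, min=49/18, spread=301/360
Step 3: max=3677/1080, min=42023/14400, spread=21011/43200
  -> spread < 1/2 first at step 3
Step 4: max=1432303/432000, min=192409/64800, spread=448729/1296000
Step 5: max=12724373/3888000, min=11820623/3888000, spread=1205/5184
Step 6: max=753462931/233280000, min=715396681/233280000, spread=10151/62208
Step 7: max=44929863557/13996800000, min=43326419807/13996800000, spread=85517/746496
Step 8: max=2679880079779/839808000000, min=2612339673529/839808000000, spread=720431/8957952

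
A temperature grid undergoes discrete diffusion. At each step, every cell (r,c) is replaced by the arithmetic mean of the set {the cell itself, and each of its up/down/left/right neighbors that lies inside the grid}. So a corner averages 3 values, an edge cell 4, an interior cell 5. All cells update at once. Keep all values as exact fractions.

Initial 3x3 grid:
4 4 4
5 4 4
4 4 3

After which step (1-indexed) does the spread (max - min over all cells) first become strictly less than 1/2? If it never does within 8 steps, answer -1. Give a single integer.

Answer: 3

Derivation:
Step 1: max=13/3, min=11/3, spread=2/3
Step 2: max=1027/240, min=67/18, spread=401/720
Step 3: max=9077/2160, min=4181/1080, spread=143/432
  -> spread < 1/2 first at step 3
Step 4: max=535879/129600, min=252877/64800, spread=1205/5184
Step 5: max=31994813/7776000, min=15362969/3888000, spread=10151/62208
Step 6: max=1906102111/466560000, min=926326993/233280000, spread=85517/746496
Step 7: max=113968156517/27993600000, min=55858404821/13996800000, spread=720431/8957952
Step 8: max=6816061489399/1679616000000, min=3360614955637/839808000000, spread=6069221/107495424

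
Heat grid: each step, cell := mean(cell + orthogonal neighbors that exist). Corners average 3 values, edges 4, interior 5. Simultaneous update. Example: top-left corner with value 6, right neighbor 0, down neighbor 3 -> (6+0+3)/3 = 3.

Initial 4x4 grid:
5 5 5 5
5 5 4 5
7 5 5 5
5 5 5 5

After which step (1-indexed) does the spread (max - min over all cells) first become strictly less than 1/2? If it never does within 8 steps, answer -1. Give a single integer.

Step 1: max=17/3, min=19/4, spread=11/12
Step 2: max=331/60, min=239/50, spread=221/300
Step 3: max=2911/540, min=11633/2400, spread=11743/21600
Step 4: max=8569/1620, min=52429/10800, spread=14093/32400
  -> spread < 1/2 first at step 4
Step 5: max=127799/24300, min=1584019/324000, spread=359903/972000
Step 6: max=9499469/1822500, min=47643397/9720000, spread=9061313/29160000
Step 7: max=2268849781/437400000, min=1436281213/291600000, spread=228855923/874800000
Step 8: max=6772173163/1312200000, min=43224697009/8748000000, spread=5769372233/26244000000

Answer: 4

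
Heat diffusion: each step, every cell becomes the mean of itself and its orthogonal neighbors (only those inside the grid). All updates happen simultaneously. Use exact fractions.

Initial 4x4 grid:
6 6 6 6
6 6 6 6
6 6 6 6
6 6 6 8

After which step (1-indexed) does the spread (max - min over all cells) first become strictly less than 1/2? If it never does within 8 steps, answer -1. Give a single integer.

Step 1: max=20/3, min=6, spread=2/3
Step 2: max=59/9, min=6, spread=5/9
Step 3: max=689/108, min=6, spread=41/108
  -> spread < 1/2 first at step 3
Step 4: max=20483/3240, min=6, spread=1043/3240
Step 5: max=608753/97200, min=6, spread=25553/97200
Step 6: max=18167459/2916000, min=54079/9000, spread=645863/2916000
Step 7: max=542521691/87480000, min=360971/60000, spread=16225973/87480000
Step 8: max=16223877983/2624400000, min=162701/27000, spread=409340783/2624400000

Answer: 3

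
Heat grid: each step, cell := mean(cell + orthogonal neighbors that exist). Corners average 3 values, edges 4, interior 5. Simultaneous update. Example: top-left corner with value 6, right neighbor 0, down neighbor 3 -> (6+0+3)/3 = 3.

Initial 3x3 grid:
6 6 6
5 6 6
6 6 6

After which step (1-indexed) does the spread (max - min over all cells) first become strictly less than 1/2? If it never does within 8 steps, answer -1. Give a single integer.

Answer: 1

Derivation:
Step 1: max=6, min=17/3, spread=1/3
  -> spread < 1/2 first at step 1
Step 2: max=6, min=1373/240, spread=67/240
Step 3: max=1193/200, min=12523/2160, spread=1807/10800
Step 4: max=32039/5400, min=5026037/864000, spread=33401/288000
Step 5: max=3196609/540000, min=45426067/7776000, spread=3025513/38880000
Step 6: max=170044051/28800000, min=18197473133/3110400000, spread=53531/995328
Step 7: max=45864883949/7776000000, min=1093711074151/186624000000, spread=450953/11943936
Step 8: max=5497711389481/933120000000, min=65675736439397/11197440000000, spread=3799043/143327232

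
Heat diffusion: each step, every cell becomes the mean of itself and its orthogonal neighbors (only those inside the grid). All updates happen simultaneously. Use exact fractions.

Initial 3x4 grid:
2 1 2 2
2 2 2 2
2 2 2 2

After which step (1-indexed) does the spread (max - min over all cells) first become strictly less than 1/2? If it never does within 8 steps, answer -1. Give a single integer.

Answer: 1

Derivation:
Step 1: max=2, min=5/3, spread=1/3
  -> spread < 1/2 first at step 1
Step 2: max=2, min=209/120, spread=31/120
Step 3: max=2, min=1949/1080, spread=211/1080
Step 4: max=3553/1800, min=199103/108000, spread=14077/108000
Step 5: max=212317/108000, min=1803593/972000, spread=5363/48600
Step 6: max=117131/60000, min=54579191/29160000, spread=93859/1166400
Step 7: max=189063533/97200000, min=3288925519/1749600000, spread=4568723/69984000
Step 8: max=5650381111/2916000000, min=198171564371/104976000000, spread=8387449/167961600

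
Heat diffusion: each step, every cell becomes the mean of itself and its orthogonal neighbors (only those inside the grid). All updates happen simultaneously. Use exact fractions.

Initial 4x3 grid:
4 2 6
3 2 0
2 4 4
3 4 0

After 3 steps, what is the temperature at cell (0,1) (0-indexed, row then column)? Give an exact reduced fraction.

Answer: 21439/7200

Derivation:
Step 1: cell (0,1) = 7/2
Step 2: cell (0,1) = 341/120
Step 3: cell (0,1) = 21439/7200
Full grid after step 3:
  231/80 21439/7200 3011/1080
  7043/2400 16327/6000 2513/900
  6763/2400 8501/3000 9257/3600
  1057/360 39323/14400 5827/2160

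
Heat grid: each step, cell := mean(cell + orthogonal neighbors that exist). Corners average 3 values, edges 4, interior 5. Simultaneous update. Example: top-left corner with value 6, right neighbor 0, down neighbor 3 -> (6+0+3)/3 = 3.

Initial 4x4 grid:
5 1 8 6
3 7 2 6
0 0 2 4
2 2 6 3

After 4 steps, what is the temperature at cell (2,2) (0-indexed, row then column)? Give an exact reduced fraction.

Step 1: cell (2,2) = 14/5
Step 2: cell (2,2) = 17/5
Step 3: cell (2,2) = 497/150
Step 4: cell (2,2) = 78853/22500
Full grid after step 4:
  4327/1200 34757/9000 30551/6750 304429/64800
  108493/36000 35257/10000 28483/7200 963247/216000
  274027/108000 500783/180000 78853/22500 6643/1728
  142841/64800 560669/216000 134833/43200 11659/3240

Answer: 78853/22500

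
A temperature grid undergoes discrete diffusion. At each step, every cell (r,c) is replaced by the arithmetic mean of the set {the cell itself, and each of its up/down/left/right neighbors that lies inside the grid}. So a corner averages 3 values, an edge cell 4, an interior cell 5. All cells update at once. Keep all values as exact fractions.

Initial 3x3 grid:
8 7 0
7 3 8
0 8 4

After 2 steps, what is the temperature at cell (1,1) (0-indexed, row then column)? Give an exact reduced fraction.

Step 1: cell (1,1) = 33/5
Step 2: cell (1,1) = 231/50
Full grid after step 2:
  49/9 703/120 53/12
  703/120 231/50 1321/240
  53/12 1321/240 85/18

Answer: 231/50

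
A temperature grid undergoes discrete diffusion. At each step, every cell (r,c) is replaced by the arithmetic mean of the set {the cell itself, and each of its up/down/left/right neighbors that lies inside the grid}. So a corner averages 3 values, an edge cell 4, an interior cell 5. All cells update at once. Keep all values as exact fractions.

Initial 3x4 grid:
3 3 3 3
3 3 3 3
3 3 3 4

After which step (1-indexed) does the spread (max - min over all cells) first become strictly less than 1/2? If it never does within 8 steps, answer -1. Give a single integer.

Answer: 1

Derivation:
Step 1: max=10/3, min=3, spread=1/3
  -> spread < 1/2 first at step 1
Step 2: max=59/18, min=3, spread=5/18
Step 3: max=689/216, min=3, spread=41/216
Step 4: max=81977/25920, min=3, spread=4217/25920
Step 5: max=4874749/1555200, min=21679/7200, spread=38417/311040
Step 6: max=291136211/93312000, min=434597/144000, spread=1903471/18662400
Step 7: max=17397149089/5598720000, min=13075759/4320000, spread=18038617/223948800
Step 8: max=1041037782851/335923200000, min=1179326759/388800000, spread=883978523/13436928000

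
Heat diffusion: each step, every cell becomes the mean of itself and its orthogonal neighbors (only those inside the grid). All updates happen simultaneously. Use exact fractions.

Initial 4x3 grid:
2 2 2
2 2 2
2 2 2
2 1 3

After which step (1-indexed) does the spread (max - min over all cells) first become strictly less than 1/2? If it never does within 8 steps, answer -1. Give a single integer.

Step 1: max=9/4, min=5/3, spread=7/12
Step 2: max=25/12, min=28/15, spread=13/60
  -> spread < 1/2 first at step 2
Step 3: max=4901/2400, min=253/135, spread=3629/21600
Step 4: max=48469/24000, min=62399/32400, spread=60683/648000
Step 5: max=434189/216000, min=1878053/972000, spread=30319/388800
Step 6: max=12969233/6480000, min=113639047/58320000, spread=61681/1166400
Step 7: max=388630361/194400000, min=3418652299/1749600000, spread=1580419/34992000
Step 8: max=23260774099/11664000000, min=205818082391/104976000000, spread=7057769/209952000

Answer: 2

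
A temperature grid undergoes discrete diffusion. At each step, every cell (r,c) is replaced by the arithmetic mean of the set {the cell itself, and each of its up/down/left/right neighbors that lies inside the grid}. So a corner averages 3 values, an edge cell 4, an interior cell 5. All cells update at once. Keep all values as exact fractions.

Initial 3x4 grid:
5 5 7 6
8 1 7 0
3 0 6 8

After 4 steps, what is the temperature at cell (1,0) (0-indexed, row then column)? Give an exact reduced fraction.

Step 1: cell (1,0) = 17/4
Step 2: cell (1,0) = 1087/240
Step 3: cell (1,0) = 60653/14400
Step 4: cell (1,0) = 3801847/864000
Full grid after step 4:
  66397/14400 346291/72000 1038473/216000 647533/129600
  3801847/864000 1572413/360000 189257/40000 1369049/288000
  520373/129600 912373/216000 945973/216000 610733/129600

Answer: 3801847/864000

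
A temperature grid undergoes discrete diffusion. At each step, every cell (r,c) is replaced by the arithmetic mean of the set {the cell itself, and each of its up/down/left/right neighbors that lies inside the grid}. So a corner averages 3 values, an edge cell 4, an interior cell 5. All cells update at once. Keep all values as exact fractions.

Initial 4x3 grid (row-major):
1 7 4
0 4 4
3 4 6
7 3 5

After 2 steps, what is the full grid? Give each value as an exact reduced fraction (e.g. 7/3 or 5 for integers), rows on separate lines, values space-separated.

After step 1:
  8/3 4 5
  2 19/5 9/2
  7/2 4 19/4
  13/3 19/4 14/3
After step 2:
  26/9 58/15 9/2
  359/120 183/50 361/80
  83/24 104/25 215/48
  151/36 71/16 85/18

Answer: 26/9 58/15 9/2
359/120 183/50 361/80
83/24 104/25 215/48
151/36 71/16 85/18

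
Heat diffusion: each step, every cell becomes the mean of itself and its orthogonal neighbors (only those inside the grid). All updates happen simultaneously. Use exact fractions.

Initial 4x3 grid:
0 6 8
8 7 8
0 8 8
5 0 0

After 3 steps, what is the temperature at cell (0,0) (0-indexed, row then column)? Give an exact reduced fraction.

Step 1: cell (0,0) = 14/3
Step 2: cell (0,0) = 41/9
Step 3: cell (0,0) = 11509/2160
Full grid after step 3:
  11509/2160 5579/960 3611/540
  349/72 148/25 1793/288
  3199/720 139/30 7793/1440
  7381/2160 11309/2880 2209/540

Answer: 11509/2160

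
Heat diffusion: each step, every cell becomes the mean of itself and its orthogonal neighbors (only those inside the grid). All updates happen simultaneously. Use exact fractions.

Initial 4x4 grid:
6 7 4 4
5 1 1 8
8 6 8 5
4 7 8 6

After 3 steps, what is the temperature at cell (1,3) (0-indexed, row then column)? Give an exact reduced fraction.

Step 1: cell (1,3) = 9/2
Step 2: cell (1,3) = 1259/240
Step 3: cell (1,3) = 1451/288
Full grid after step 3:
  719/144 1913/400 3293/720 10379/2160
  4181/800 1969/400 30101/6000 1451/288
  40661/7200 6847/1200 33809/6000 1715/288
  2641/432 22003/3600 4607/720 13631/2160

Answer: 1451/288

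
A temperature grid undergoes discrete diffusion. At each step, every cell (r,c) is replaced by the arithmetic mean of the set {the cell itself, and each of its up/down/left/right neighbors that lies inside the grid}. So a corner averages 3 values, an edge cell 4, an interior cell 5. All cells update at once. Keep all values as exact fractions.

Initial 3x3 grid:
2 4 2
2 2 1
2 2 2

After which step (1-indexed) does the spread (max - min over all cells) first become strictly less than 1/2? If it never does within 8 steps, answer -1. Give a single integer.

Answer: 3

Derivation:
Step 1: max=8/3, min=5/3, spread=1
Step 2: max=97/40, min=65/36, spread=223/360
Step 3: max=2531/1080, min=4147/2160, spread=61/144
  -> spread < 1/2 first at step 3
Step 4: max=146707/64800, min=255089/129600, spread=511/1728
Step 5: max=8660279/3888000, min=15704683/7776000, spread=4309/20736
Step 6: max=511594063/233280000, min=955135001/466560000, spread=36295/248832
Step 7: max=30413955611/13996800000, min=57961289347/27993600000, spread=305773/2985984
Step 8: max=1811397952267/839808000000, min=3502048201409/1679616000000, spread=2575951/35831808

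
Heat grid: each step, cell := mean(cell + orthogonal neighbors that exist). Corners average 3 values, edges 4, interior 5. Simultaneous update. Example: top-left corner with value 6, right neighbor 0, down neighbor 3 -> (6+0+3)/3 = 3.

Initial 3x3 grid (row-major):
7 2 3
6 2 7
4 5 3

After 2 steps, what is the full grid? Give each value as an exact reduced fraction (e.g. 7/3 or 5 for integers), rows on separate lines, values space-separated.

After step 1:
  5 7/2 4
  19/4 22/5 15/4
  5 7/2 5
After step 2:
  53/12 169/40 15/4
  383/80 199/50 343/80
  53/12 179/40 49/12

Answer: 53/12 169/40 15/4
383/80 199/50 343/80
53/12 179/40 49/12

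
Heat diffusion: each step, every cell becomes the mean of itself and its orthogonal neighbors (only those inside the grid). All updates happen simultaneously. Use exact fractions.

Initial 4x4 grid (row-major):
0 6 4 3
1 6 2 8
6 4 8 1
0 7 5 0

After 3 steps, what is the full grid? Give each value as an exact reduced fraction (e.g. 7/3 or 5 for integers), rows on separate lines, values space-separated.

After step 1:
  7/3 4 15/4 5
  13/4 19/5 28/5 7/2
  11/4 31/5 4 17/4
  13/3 4 5 2
After step 2:
  115/36 833/240 367/80 49/12
  91/30 457/100 413/100 367/80
  62/15 83/20 501/100 55/16
  133/36 293/60 15/4 15/4
After step 3:
  6983/2160 28481/7200 9763/2400 1591/360
  6719/1800 929/240 4577/1000 9743/2400
  1351/360 1706/375 8191/2000 3357/800
  572/135 1483/360 2609/600 175/48

Answer: 6983/2160 28481/7200 9763/2400 1591/360
6719/1800 929/240 4577/1000 9743/2400
1351/360 1706/375 8191/2000 3357/800
572/135 1483/360 2609/600 175/48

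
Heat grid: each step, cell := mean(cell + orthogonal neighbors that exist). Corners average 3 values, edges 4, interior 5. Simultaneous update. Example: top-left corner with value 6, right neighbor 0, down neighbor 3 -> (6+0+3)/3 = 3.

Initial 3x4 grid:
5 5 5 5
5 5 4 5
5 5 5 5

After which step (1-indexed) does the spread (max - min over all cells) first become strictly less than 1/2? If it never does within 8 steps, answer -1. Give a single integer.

Step 1: max=5, min=19/4, spread=1/4
  -> spread < 1/2 first at step 1
Step 2: max=5, min=477/100, spread=23/100
Step 3: max=1987/400, min=23189/4800, spread=131/960
Step 4: max=35609/7200, min=209449/43200, spread=841/8640
Step 5: max=7106627/1440000, min=83857949/17280000, spread=56863/691200
Step 6: max=63810457/12960000, min=756065659/155520000, spread=386393/6220800
Step 7: max=25499641187/5184000000, min=302646276869/62208000000, spread=26795339/497664000
Step 8: max=1528113850333/311040000000, min=18178584285871/3732480000000, spread=254051069/5971968000

Answer: 1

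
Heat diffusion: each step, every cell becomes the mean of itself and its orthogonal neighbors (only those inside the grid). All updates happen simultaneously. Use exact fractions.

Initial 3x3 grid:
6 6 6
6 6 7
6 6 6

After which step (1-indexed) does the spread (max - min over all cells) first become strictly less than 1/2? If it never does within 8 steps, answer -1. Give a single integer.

Answer: 1

Derivation:
Step 1: max=19/3, min=6, spread=1/3
  -> spread < 1/2 first at step 1
Step 2: max=1507/240, min=6, spread=67/240
Step 3: max=13397/2160, min=1207/200, spread=1807/10800
Step 4: max=5341963/864000, min=32761/5400, spread=33401/288000
Step 5: max=47885933/7776000, min=3283391/540000, spread=3025513/38880000
Step 6: max=19127326867/3110400000, min=175555949/28800000, spread=53531/995328
Step 7: max=1145776925849/186624000000, min=47447116051/7776000000, spread=450953/11943936
Step 8: max=68693543560603/11197440000000, min=5699728610519/933120000000, spread=3799043/143327232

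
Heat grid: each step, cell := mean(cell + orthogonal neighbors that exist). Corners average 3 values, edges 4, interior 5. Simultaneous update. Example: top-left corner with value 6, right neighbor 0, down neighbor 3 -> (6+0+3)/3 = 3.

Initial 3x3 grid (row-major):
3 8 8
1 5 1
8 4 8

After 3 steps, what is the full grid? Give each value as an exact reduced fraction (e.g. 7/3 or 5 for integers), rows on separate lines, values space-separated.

Answer: 1097/240 18449/3600 5549/1080
68221/14400 1772/375 12641/2400
4939/1080 72521/14400 10703/2160

Derivation:
After step 1:
  4 6 17/3
  17/4 19/5 11/2
  13/3 25/4 13/3
After step 2:
  19/4 73/15 103/18
  983/240 129/25 193/40
  89/18 1123/240 193/36
After step 3:
  1097/240 18449/3600 5549/1080
  68221/14400 1772/375 12641/2400
  4939/1080 72521/14400 10703/2160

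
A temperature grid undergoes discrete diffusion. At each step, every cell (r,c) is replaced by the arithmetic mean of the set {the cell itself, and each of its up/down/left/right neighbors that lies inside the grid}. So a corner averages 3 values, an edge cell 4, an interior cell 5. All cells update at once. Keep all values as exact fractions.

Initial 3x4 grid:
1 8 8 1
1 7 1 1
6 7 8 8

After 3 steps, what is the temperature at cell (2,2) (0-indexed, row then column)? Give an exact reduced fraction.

Answer: 9427/1800

Derivation:
Step 1: cell (2,2) = 6
Step 2: cell (2,2) = 71/12
Step 3: cell (2,2) = 9427/1800
Full grid after step 3:
  9473/2160 8567/1800 7877/1800 1789/432
  7579/1600 9733/2000 9893/2000 20557/4800
  10723/2160 2473/450 9427/1800 2147/432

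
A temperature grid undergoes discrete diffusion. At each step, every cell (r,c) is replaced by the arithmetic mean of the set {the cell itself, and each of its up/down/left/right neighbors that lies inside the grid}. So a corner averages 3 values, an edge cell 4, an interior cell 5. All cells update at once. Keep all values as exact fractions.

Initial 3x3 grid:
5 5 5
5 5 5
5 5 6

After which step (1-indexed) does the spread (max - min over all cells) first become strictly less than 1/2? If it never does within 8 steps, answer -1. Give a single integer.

Step 1: max=16/3, min=5, spread=1/3
  -> spread < 1/2 first at step 1
Step 2: max=95/18, min=5, spread=5/18
Step 3: max=1121/216, min=5, spread=41/216
Step 4: max=66931/12960, min=1811/360, spread=347/2592
Step 5: max=3994937/777600, min=18157/3600, spread=2921/31104
Step 6: max=239108539/46656000, min=2185483/432000, spread=24611/373248
Step 7: max=14315522033/2799360000, min=49256741/9720000, spread=207329/4478976
Step 8: max=857837952451/167961600000, min=2630801599/518400000, spread=1746635/53747712

Answer: 1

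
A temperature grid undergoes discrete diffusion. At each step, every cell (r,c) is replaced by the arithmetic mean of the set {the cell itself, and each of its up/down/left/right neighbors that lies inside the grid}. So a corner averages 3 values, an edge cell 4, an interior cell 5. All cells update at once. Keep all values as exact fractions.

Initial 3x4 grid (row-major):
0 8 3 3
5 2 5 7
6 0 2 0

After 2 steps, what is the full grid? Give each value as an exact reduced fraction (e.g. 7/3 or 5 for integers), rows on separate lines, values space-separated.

Answer: 65/18 49/12 121/30 77/18
61/16 84/25 361/100 893/240
113/36 143/48 221/80 17/6

Derivation:
After step 1:
  13/3 13/4 19/4 13/3
  13/4 4 19/5 15/4
  11/3 5/2 7/4 3
After step 2:
  65/18 49/12 121/30 77/18
  61/16 84/25 361/100 893/240
  113/36 143/48 221/80 17/6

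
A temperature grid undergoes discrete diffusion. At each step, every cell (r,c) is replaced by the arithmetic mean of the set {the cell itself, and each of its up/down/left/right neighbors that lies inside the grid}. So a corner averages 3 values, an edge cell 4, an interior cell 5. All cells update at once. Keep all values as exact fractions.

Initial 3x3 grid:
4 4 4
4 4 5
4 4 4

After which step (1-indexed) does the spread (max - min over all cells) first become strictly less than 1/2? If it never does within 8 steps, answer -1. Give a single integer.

Step 1: max=13/3, min=4, spread=1/3
  -> spread < 1/2 first at step 1
Step 2: max=1027/240, min=4, spread=67/240
Step 3: max=9077/2160, min=807/200, spread=1807/10800
Step 4: max=3613963/864000, min=21961/5400, spread=33401/288000
Step 5: max=32333933/7776000, min=2203391/540000, spread=3025513/38880000
Step 6: max=12906526867/3110400000, min=117955949/28800000, spread=53531/995328
Step 7: max=772528925849/186624000000, min=31895116051/7776000000, spread=450953/11943936
Step 8: max=46298663560603/11197440000000, min=3833488610519/933120000000, spread=3799043/143327232

Answer: 1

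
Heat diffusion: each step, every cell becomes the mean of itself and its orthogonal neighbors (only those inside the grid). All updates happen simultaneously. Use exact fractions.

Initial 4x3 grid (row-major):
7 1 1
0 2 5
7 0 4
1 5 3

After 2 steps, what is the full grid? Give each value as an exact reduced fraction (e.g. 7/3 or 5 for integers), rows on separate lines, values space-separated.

After step 1:
  8/3 11/4 7/3
  4 8/5 3
  2 18/5 3
  13/3 9/4 4
After step 2:
  113/36 187/80 97/36
  77/30 299/100 149/60
  209/60 249/100 17/5
  103/36 851/240 37/12

Answer: 113/36 187/80 97/36
77/30 299/100 149/60
209/60 249/100 17/5
103/36 851/240 37/12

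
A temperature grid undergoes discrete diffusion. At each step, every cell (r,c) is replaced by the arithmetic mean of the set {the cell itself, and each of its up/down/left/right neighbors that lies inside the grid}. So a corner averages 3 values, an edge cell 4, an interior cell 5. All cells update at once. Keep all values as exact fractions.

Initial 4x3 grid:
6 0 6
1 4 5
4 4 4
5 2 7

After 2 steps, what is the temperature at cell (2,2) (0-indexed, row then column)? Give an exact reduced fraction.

Step 1: cell (2,2) = 5
Step 2: cell (2,2) = 1061/240
Full grid after step 2:
  121/36 16/5 149/36
  743/240 189/50 973/240
  871/240 97/25 1061/240
  35/9 161/40 83/18

Answer: 1061/240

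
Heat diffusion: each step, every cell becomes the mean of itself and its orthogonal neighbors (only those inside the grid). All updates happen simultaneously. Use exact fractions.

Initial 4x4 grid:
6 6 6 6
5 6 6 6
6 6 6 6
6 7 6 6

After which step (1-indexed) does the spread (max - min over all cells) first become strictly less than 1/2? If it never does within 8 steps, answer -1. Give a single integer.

Answer: 3

Derivation:
Step 1: max=19/3, min=17/3, spread=2/3
Step 2: max=751/120, min=689/120, spread=31/60
Step 3: max=7367/1200, min=6269/1080, spread=3613/10800
  -> spread < 1/2 first at step 3
Step 4: max=660151/108000, min=37987/6480, spread=81103/324000
Step 5: max=6572897/1080000, min=5716109/972000, spread=1994983/9720000
Step 6: max=58973587/9720000, min=34456987/5832000, spread=2317913/14580000
Step 7: max=5888803277/972000000, min=5181640469/874800000, spread=1182824803/8748000000
Step 8: max=52932999067/8748000000, min=31169190307/5248800000, spread=1476522833/13122000000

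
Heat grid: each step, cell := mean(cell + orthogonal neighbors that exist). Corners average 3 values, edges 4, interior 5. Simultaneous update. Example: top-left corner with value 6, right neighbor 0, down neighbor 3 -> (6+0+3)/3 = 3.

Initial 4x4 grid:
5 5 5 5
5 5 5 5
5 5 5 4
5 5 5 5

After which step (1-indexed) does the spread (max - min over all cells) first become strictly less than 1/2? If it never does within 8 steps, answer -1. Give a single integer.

Step 1: max=5, min=14/3, spread=1/3
  -> spread < 1/2 first at step 1
Step 2: max=5, min=569/120, spread=31/120
Step 3: max=5, min=5189/1080, spread=211/1080
Step 4: max=5, min=523157/108000, spread=16843/108000
Step 5: max=44921/9000, min=4721357/972000, spread=130111/972000
Step 6: max=2692841/540000, min=142157633/29160000, spread=3255781/29160000
Step 7: max=2688893/540000, min=4273646309/874800000, spread=82360351/874800000
Step 8: max=483493559/97200000, min=128468683109/26244000000, spread=2074577821/26244000000

Answer: 1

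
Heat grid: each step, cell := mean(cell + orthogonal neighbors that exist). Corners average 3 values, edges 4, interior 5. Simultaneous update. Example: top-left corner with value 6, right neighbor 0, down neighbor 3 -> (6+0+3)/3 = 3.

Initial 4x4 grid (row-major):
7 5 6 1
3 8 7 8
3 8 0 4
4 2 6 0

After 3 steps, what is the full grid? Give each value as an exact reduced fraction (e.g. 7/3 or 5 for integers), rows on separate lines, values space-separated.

After step 1:
  5 13/2 19/4 5
  21/4 31/5 29/5 5
  9/2 21/5 5 3
  3 5 2 10/3
After step 2:
  67/12 449/80 441/80 59/12
  419/80 559/100 107/20 47/10
  339/80 249/50 4 49/12
  25/6 71/20 23/6 25/9
After step 3:
  493/90 13379/2400 2567/480 3631/720
  12389/2400 2677/500 10061/2000 381/80
  11173/2400 8943/2000 3337/750 2801/720
  2869/720 1653/400 2549/720 385/108

Answer: 493/90 13379/2400 2567/480 3631/720
12389/2400 2677/500 10061/2000 381/80
11173/2400 8943/2000 3337/750 2801/720
2869/720 1653/400 2549/720 385/108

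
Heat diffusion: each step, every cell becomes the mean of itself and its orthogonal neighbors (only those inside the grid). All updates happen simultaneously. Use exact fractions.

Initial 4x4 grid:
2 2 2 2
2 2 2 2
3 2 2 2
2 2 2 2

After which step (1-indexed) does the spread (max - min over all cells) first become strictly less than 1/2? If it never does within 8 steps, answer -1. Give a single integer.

Step 1: max=7/3, min=2, spread=1/3
  -> spread < 1/2 first at step 1
Step 2: max=271/120, min=2, spread=31/120
Step 3: max=2371/1080, min=2, spread=211/1080
Step 4: max=232843/108000, min=2, spread=16843/108000
Step 5: max=2082643/972000, min=18079/9000, spread=130111/972000
Step 6: max=61962367/29160000, min=1087159/540000, spread=3255781/29160000
Step 7: max=1849953691/874800000, min=1091107/540000, spread=82360351/874800000
Step 8: max=55239316891/26244000000, min=196906441/97200000, spread=2074577821/26244000000

Answer: 1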